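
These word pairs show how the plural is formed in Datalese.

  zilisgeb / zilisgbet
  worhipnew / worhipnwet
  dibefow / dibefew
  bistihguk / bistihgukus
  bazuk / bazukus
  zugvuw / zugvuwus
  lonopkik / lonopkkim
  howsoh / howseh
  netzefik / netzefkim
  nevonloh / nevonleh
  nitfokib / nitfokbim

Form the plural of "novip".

"novip" has last vowel 'i'. The stems whose last vowel is 'i' (lonopkik → lonopkkim, nitfokib → nitfokbim, netzefik → netzefkim) delete the last vowel and add -im.
The other patterns: stems whose last vowel is 'u' add -us; stems whose last vowel is 'o' change the last vowel to 'e'; stems whose last vowel is 'e' delete the last vowel and add -et.
So novip → novpim.

novpim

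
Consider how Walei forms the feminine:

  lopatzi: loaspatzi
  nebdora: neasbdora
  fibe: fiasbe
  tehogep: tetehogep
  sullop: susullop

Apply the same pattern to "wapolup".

wawapolup

tehogep and fibe both have last vowel 'e' yet inflect differently (tetehogep, fiasbe), so the last vowel is not what conditions the rule; whether the stem ends in a vowel or a consonant is.
"wapolup" ends in a consonant. The stems ending in a consonant (tehogep → tetehogep, sullop → susullop) repeat the first consonant+vowel as a prefix.
The other pattern: stems ending in a vowel insert -as- after the first vowel.
So wapolup → wawapolup.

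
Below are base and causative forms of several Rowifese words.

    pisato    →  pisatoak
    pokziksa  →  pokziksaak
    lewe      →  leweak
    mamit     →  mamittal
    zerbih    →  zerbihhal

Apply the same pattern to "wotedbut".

wotedbuttal

"wotedbut" ends in a consonant. The stems ending in a consonant (mamit → mamittal, zerbih → zerbihhal) double the final consonant and add -al.
So wotedbut → wotedbuttal.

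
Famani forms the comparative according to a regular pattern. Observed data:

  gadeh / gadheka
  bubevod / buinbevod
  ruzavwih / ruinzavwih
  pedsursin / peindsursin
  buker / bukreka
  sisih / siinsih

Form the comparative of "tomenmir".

toinmenmir

gadeh and ruzavwih both end in -h yet inflect differently (gadheka, ruinzavwih), so the final letter is not what conditions the rule; the last vowel is.
"tomenmir" has last vowel 'i'. The stems whose last vowel is 'i' (pedsursin → peindsursin, ruzavwih → ruinzavwih, sisih → siinsih) insert -in- after the first vowel.
So tomenmir → toinmenmir.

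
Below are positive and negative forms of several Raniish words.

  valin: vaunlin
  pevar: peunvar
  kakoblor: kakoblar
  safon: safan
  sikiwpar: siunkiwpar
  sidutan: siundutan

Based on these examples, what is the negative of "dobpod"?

kakoblor and sikiwpar both end in -r yet inflect differently (kakoblar, siunkiwpar), so the final letter is not what conditions the rule; the last vowel is.
"dobpod" has last vowel 'o'. The stems whose last vowel is 'o' (safon → safan, kakoblor → kakoblar) change the last vowel to 'a'.
So dobpod → dobpad.

dobpad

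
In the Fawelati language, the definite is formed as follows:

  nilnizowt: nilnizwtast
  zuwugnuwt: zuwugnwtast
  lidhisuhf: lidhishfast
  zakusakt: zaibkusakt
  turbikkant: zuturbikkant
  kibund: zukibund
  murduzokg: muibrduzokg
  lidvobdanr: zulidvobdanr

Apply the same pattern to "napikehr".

napikhrast

zakusakt and turbikkant both end in -t yet inflect differently (zaibkusakt, zuturbikkant), so the final letter is not what conditions the rule; the second-to-last letter is.
"napikehr" has second-to-last letter 'h'. The one such stem in the data (lidhisuhf → lidhishfast) deletes the last vowel and adds -ast (as do zuwugnuwt, nilnizowt), so the same rule applies.
So napikehr → napikhrast.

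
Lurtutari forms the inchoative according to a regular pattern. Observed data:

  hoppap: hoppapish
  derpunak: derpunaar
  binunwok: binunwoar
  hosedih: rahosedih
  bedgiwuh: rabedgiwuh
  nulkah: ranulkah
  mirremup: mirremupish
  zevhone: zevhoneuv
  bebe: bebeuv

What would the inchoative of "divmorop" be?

divmoropish

hoppap and derpunak both have last vowel 'a' yet inflect differently (hoppapish, derpunaar), so the last vowel is not what conditions the rule; the final letter is.
"divmorop" ends in -p. The stems ending in -p (hoppap → hoppapish, mirremup → mirremupish) add -ish.
So divmorop → divmoropish.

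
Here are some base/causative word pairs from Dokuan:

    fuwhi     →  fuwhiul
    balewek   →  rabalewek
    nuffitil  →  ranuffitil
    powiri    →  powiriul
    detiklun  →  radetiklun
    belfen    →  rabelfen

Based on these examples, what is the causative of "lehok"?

powiri and nuffitil both have last vowel 'i' yet inflect differently (powiriul, ranuffitil), so the last vowel is not what conditions the rule; the final letter is.
"lehok" ends in -k. The one such stem in the data (balewek → rabalewek) adds the prefix ra-, so the same rule applies.
The other pattern: stems ending in -i add -ul.
So lehok → ralehok.

ralehok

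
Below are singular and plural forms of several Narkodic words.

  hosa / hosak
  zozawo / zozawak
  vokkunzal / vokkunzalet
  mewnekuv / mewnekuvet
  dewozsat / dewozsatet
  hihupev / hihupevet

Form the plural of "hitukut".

"hitukut" ends in a consonant. The stems ending in a consonant (vokkunzal → vokkunzalet, mewnekuv → mewnekuvet, dewozsat → dewozsatet) add -et.
So hitukut → hitukutet.

hitukutet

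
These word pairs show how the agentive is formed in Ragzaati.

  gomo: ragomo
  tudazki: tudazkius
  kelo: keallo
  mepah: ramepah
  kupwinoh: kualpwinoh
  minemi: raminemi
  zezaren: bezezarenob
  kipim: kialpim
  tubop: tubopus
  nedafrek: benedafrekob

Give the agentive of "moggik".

"moggik" begins with m-. The stems beginning with m- (minemi → raminemi, mepah → ramepah) add the prefix ra-.
The other patterns: stems beginning with t- add -us; stems beginning with k- insert -al- after the first vowel; stems beginning with n- or z- add be- … -ob around the stem.
So moggik → ramoggik.

ramoggik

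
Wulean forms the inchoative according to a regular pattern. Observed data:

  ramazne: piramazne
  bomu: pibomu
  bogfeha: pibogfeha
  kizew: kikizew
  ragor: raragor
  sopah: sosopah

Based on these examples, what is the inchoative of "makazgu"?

pimakazgu

ramazne and kizew both have last vowel 'e' yet inflect differently (piramazne, kikizew), so the last vowel is not what conditions the rule; whether the stem ends in a vowel or a consonant is.
"makazgu" ends in a vowel. The stems ending in a vowel (ramazne → piramazne, bomu → pibomu, bogfeha → pibogfeha) add the prefix pi-.
So makazgu → pimakazgu.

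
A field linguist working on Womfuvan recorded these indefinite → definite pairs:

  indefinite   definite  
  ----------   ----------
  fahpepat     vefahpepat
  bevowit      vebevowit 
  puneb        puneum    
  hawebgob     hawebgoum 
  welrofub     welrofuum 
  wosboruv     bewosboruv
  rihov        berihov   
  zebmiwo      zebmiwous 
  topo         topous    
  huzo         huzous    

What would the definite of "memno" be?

memnous

welrofub and wosboruv both have last vowel 'u' yet inflect differently (welrofuum, bewosboruv), so the last vowel is not what conditions the rule; the final letter is.
"memno" ends in -o. The stems ending in -o (zebmiwo → zebmiwous, topo → topous, huzo → huzous) add -us.
The other patterns: stems ending in -t add the prefix ve-; stems ending in -b drop the final letter and add -um; stems ending in -v add the prefix be-.
So memno → memnous.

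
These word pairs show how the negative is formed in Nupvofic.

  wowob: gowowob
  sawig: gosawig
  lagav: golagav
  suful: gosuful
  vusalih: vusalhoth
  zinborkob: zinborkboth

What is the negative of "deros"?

wowob and zinborkob both end in -b yet inflect differently (gowowob, zinborkboth), so the final letter is not what conditions the rule; the number of vowels is.
"deros" has 2 vowels. The stems with 2 vowels (wowob → gowowob, sawig → gosawig, lagav → golagav) add the prefix go-.
The other pattern: stems with 3 vowels delete the last vowel and add -oth.
So deros → goderos.

goderos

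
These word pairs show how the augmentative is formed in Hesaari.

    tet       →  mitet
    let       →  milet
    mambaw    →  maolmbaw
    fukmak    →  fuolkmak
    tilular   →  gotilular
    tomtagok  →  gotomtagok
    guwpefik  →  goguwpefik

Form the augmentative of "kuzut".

kuolzut

fukmak and tomtagok both end in -k yet inflect differently (fuolkmak, gotomtagok), so the final letter is not what conditions the rule; the number of vowels is.
"kuzut" has 2 vowels. The stems with 2 vowels (mambaw → maolmbaw, fukmak → fuolkmak) insert -ol- after the first vowel.
So kuzut → kuolzut.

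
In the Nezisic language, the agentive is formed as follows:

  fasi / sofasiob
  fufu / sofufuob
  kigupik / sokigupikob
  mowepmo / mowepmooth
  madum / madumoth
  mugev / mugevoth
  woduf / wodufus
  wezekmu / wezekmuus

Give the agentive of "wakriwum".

"wakriwum" begins with w-. The stems beginning with w- (woduf → wodufus, wezekmu → wezekmuus) add -us.
The other patterns: stems beginning with f- or k- add so- … -ob around the stem; stems beginning with m- add -oth.
So wakriwum → wakriwumus.

wakriwumus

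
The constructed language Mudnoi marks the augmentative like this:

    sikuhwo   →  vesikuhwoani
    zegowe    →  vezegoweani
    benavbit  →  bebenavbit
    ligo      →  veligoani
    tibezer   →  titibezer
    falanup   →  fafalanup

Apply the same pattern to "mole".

vemoleani

zegowe and tibezer both have last vowel 'e' yet inflect differently (vezegoweani, titibezer), so the last vowel is not what conditions the rule; whether the stem ends in a vowel or a consonant is.
"mole" ends in a vowel. The stems ending in a vowel (zegowe → vezegoweani, ligo → veligoani, sikuhwo → vesikuhwoani) add ve- … -ani around the stem.
The other pattern: stems ending in a consonant repeat the first consonant+vowel as a prefix.
So mole → vemoleani.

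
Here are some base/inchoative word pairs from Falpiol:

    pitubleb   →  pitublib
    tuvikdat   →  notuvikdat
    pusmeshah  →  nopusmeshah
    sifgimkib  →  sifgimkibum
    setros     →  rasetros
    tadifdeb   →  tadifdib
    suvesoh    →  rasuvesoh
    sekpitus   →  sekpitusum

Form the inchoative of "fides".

suvesoh and pusmeshah both end in -h yet inflect differently (rasuvesoh, nopusmeshah), so the final letter is not what conditions the rule; the last vowel is.
"fides" has last vowel 'e'. The stems whose last vowel is 'e' (tadifdeb → tadifdib, pitubleb → pitublib) change the last vowel to 'i'.
So fides → fidis.

fidis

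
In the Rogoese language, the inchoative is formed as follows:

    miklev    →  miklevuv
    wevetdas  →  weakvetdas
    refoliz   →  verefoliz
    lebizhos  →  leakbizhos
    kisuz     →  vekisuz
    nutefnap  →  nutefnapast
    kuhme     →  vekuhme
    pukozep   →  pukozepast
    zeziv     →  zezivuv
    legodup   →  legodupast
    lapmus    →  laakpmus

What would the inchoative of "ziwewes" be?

ziakwewes

miklev and pukozep both have last vowel 'e' yet inflect differently (miklevuv, pukozepast), so the last vowel is not what conditions the rule; the final letter is.
"ziwewes" ends in -s. The stems ending in -s (lebizhos → leakbizhos, lapmus → laakpmus, wevetdas → weakvetdas) insert -ak- after the first vowel.
So ziwewes → ziakwewes.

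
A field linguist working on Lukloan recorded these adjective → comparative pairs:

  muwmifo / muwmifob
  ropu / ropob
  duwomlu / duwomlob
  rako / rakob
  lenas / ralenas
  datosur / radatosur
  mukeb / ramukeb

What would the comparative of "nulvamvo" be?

nulvamvob

ropu and datosur both have last vowel 'u' yet inflect differently (ropob, radatosur), so the last vowel is not what conditions the rule; whether the stem ends in a vowel or a consonant is.
"nulvamvo" ends in a vowel. The stems ending in a vowel (muwmifo → muwmifob, ropu → ropob, duwomlu → duwomlob) drop the final letter and add -ob.
The other pattern: stems ending in a consonant add the prefix ra-.
So nulvamvo → nulvamvob.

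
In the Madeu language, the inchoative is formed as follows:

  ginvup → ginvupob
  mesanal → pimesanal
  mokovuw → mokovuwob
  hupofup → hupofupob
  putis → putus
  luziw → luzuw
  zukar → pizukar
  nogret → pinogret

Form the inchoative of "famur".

luziw and mokovuw both end in -w yet inflect differently (luzuw, mokovuwob), so the final letter is not what conditions the rule; the last vowel is.
"famur" has last vowel 'u'. The stems whose last vowel is 'u' (mokovuw → mokovuwob, hupofup → hupofupob, ginvup → ginvupob) add -ob.
The other patterns: stems whose last vowel is 'i' change the last vowel to 'u'; stems whose last vowel is 'a' or 'e' add the prefix pi-.
So famur → famurob.

famurob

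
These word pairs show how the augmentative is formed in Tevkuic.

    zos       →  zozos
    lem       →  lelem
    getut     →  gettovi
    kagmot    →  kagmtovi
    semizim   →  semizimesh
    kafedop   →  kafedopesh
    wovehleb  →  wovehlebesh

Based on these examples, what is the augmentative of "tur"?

tutur

lem and semizim both end in -m yet inflect differently (lelem, semizimesh), so the final letter is not what conditions the rule; the number of vowels is.
"tur" has 1 vowel. The stems with 1 vowel (zos → zozos, lem → lelem) repeat the first consonant+vowel as a prefix.
The other patterns: stems with 2 vowels delete the last vowel and add -ovi; stems with 3 vowels add -esh.
So tur → tutur.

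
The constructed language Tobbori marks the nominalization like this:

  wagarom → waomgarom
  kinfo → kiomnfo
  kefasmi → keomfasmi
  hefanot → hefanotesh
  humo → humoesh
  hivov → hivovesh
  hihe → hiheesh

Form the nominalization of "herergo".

herergoesh

"herergo" begins with h-. The stems beginning with h- (hefanot → hefanotesh, humo → humoesh, hivov → hivovesh) add -esh.
So herergo → herergoesh.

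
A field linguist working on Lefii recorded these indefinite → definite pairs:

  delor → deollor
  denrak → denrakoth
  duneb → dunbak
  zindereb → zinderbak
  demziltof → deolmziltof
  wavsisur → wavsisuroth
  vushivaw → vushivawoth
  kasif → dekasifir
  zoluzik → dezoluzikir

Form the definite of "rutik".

derutikir

kasif and demziltof both end in -f yet inflect differently (dekasifir, deolmziltof), so the final letter is not what conditions the rule; the last vowel is.
"rutik" has last vowel 'i'. The stems whose last vowel is 'i' (kasif → dekasifir, zoluzik → dezoluzikir) add de- … -ir around the stem.
The other patterns: stems whose last vowel is 'o' insert -ol- after the first vowel; stems whose last vowel is 'e' delete the last vowel and add -ak; stems whose last vowel is 'a' or 'u' add -oth.
So rutik → derutikir.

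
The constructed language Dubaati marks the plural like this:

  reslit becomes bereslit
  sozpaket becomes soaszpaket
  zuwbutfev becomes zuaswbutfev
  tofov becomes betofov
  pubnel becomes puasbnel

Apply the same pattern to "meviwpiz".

zuwbutfev and tofov both end in -v yet inflect differently (zuaswbutfev, betofov), so the final letter is not what conditions the rule; the last vowel is.
"meviwpiz" has last vowel 'i'. The one such stem in the data (reslit → bereslit) adds the prefix be-, so the same rule applies.
So meviwpiz → bemeviwpiz.

bemeviwpiz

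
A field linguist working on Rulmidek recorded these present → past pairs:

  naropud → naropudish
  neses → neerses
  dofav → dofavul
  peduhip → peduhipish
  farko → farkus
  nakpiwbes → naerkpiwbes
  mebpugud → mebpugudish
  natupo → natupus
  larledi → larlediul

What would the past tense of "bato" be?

batus

peduhip and larledi both have last vowel 'i' yet inflect differently (peduhipish, larlediul), so the last vowel is not what conditions the rule; the final letter is.
"bato" ends in -o. The stems ending in -o (natupo → natupus, farko → farkus) drop the final letter and add -us.
So bato → batus.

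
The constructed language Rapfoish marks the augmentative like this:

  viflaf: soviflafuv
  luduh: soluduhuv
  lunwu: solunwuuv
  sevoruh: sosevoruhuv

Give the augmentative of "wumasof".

Every pair shown (viflaf → soviflafuv, luduh → soluduhuv, lunwu → solunwuuv, …) follows the same rule: add so- … -uv around the stem.
So wumasof → sowumasofuv.

sowumasofuv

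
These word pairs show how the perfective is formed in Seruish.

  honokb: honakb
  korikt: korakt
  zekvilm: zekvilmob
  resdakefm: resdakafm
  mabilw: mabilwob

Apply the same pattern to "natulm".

"natulm" has second-to-last letter 'l'. The stems whose second-to-last letter is 'l' (zekvilm → zekvilmob, mabilw → mabilwob) add -ob.
The other pattern: stems whose second-to-last letter is 'f' or 'k' change the last vowel to 'a'.
So natulm → natulmob.

natulmob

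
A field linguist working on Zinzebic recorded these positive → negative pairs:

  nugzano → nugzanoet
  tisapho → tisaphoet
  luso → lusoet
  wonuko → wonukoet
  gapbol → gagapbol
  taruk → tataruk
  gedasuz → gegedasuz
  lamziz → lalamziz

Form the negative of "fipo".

nugzano and gapbol both have last vowel 'o' yet inflect differently (nugzanoet, gagapbol), so the last vowel is not what conditions the rule; the final letter is.
"fipo" ends in -o. The stems ending in -o (nugzano → nugzanoet, tisapho → tisaphoet, luso → lusoet) add -et.
The other pattern: stems ending in -k, -l or -z repeat the first consonant+vowel as a prefix.
So fipo → fipoet.

fipoet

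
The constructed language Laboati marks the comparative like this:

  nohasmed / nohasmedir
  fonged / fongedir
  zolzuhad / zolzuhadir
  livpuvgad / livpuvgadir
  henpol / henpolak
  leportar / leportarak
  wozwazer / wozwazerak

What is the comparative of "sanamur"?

fonged and wozwazer both have last vowel 'e' yet inflect differently (fongedir, wozwazerak), so the last vowel is not what conditions the rule; the final letter is.
"sanamur" ends in -r. The stems ending in -r (wozwazer → wozwazerak, leportar → leportarak) add -ak.
The other pattern: stems ending in -d add -ir.
So sanamur → sanamurak.

sanamurak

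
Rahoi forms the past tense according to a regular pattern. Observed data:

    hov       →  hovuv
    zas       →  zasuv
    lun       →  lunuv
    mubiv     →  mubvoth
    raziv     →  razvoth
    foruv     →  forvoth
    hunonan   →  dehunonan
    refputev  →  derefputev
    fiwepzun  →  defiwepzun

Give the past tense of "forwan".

"forwan" has 2 vowels. The stems with 2 vowels (mubiv → mubvoth, raziv → razvoth, foruv → forvoth) delete the last vowel and add -oth.
So forwan → forwnoth.

forwnoth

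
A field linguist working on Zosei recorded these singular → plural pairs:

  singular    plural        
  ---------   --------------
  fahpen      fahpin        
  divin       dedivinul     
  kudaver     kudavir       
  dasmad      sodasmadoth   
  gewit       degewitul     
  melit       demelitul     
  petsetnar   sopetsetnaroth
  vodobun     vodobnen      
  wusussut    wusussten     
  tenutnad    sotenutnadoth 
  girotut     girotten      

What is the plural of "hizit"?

dehizitul

divin and vodobun both end in -n yet inflect differently (dedivinul, vodobnen), so the final letter is not what conditions the rule; the last vowel is.
"hizit" has last vowel 'i'. The stems whose last vowel is 'i' (divin → dedivinul, gewit → degewitul, melit → demelitul) add de- … -ul around the stem.
The other patterns: stems whose last vowel is 'a' add so- … -oth around the stem; stems whose last vowel is 'u' delete the last vowel and add -en; stems whose last vowel is 'e' change the last vowel to 'i'.
So hizit → dehizitul.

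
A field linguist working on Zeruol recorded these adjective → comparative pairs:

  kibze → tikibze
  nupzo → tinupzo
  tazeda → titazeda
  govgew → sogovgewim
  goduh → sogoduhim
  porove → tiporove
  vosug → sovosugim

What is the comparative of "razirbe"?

tirazirbe

govgew and porove both have last vowel 'e' yet inflect differently (sogovgewim, tiporove), so the last vowel is not what conditions the rule; whether the stem ends in a vowel or a consonant is.
"razirbe" ends in a vowel. The stems ending in a vowel (porove → tiporove, nupzo → tinupzo, tazeda → titazeda) add the prefix ti-.
The other pattern: stems ending in a consonant add so- … -im around the stem.
So razirbe → tirazirbe.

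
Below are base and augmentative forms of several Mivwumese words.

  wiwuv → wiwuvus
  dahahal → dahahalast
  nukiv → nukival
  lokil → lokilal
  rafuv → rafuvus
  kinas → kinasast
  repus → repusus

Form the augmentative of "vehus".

kinas and repus both end in -s yet inflect differently (kinasast, repusus), so the final letter is not what conditions the rule; the last vowel is.
"vehus" has last vowel 'u'. The stems whose last vowel is 'u' (repus → repusus, wiwuv → wiwuvus, rafuv → rafuvus) add -us.
So vehus → vehusus.

vehusus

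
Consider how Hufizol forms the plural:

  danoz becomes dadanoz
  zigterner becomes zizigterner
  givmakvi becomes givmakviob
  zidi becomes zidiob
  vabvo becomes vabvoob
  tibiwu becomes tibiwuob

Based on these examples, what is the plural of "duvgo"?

duvgoob

danoz and vabvo both have last vowel 'o' yet inflect differently (dadanoz, vabvoob), so the last vowel is not what conditions the rule; whether the stem ends in a vowel or a consonant is.
"duvgo" ends in a vowel. The stems ending in a vowel (givmakvi → givmakviob, zidi → zidiob, vabvo → vabvoob) add -ob.
The other pattern: stems ending in a consonant repeat the first consonant+vowel as a prefix.
So duvgo → duvgoob.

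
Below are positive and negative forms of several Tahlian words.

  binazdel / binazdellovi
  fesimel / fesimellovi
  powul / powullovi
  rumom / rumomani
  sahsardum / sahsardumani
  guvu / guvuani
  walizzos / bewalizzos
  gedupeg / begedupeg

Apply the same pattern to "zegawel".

zegawellovi

powul and sahsardum both have last vowel 'u' yet inflect differently (powullovi, sahsardumani), so the last vowel is not what conditions the rule; the final letter is.
"zegawel" ends in -l. The stems ending in -l (binazdel → binazdellovi, fesimel → fesimellovi, powul → powullovi) double the final consonant and add -ovi.
The other patterns: stems ending in -m or -u add -ani; stems ending in -g or -s add the prefix be-.
So zegawel → zegawellovi.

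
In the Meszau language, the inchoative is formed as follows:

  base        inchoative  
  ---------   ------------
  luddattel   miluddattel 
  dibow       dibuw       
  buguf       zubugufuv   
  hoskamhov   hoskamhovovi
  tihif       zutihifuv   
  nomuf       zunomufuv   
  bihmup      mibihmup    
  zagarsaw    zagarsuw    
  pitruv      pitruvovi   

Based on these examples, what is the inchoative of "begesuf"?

buguf and pitruv both have last vowel 'u' yet inflect differently (zubugufuv, pitruvovi), so the last vowel is not what conditions the rule; the final letter is.
"begesuf" ends in -f. The stems ending in -f (buguf → zubugufuv, tihif → zutihifuv, nomuf → zunomufuv) add zu- … -uv around the stem.
So begesuf → zubegesufuv.

zubegesufuv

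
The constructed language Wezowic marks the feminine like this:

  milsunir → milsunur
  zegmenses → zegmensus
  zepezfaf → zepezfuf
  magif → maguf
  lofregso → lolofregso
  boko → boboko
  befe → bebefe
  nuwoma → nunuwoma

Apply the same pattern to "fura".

fufura

zegmenses and befe both have last vowel 'e' yet inflect differently (zegmensus, bebefe), so the last vowel is not what conditions the rule; whether the stem ends in a vowel or a consonant is.
"fura" ends in a vowel. The stems ending in a vowel (lofregso → lolofregso, boko → boboko, befe → bebefe) repeat the first consonant+vowel as a prefix.
So fura → fufura.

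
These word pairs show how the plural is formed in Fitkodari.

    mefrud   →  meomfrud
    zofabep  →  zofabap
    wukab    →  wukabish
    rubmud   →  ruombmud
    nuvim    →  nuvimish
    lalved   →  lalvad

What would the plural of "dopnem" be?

dopnam

rubmud and lalved both end in -d yet inflect differently (ruombmud, lalvad), so the final letter is not what conditions the rule; the last vowel is.
"dopnem" has last vowel 'e'. The stems whose last vowel is 'e' (zofabep → zofabap, lalved → lalvad) change the last vowel to 'a'.
The other patterns: stems whose last vowel is 'u' insert -om- after the first vowel; stems whose last vowel is 'a' or 'i' add -ish.
So dopnem → dopnam.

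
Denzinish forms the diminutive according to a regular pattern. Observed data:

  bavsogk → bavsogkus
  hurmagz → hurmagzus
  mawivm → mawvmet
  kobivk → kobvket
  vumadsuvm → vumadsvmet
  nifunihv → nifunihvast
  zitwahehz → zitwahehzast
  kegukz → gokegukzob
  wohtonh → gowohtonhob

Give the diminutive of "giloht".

bavsogk and kobivk both end in -k yet inflect differently (bavsogkus, kobvket), so the final letter is not what conditions the rule; the second-to-last letter is.
"giloht" has second-to-last letter 'h'. The stems whose second-to-last letter is 'h' (nifunihv → nifunihvast, zitwahehz → zitwahehzast) add -ast.
The other patterns: stems whose second-to-last letter is 'g' add -us; stems whose second-to-last letter is 'v' delete the last vowel and add -et; stems whose second-to-last letter is 'k' or 'n' add go- … -ob around the stem.
So giloht → gilohtast.

gilohtast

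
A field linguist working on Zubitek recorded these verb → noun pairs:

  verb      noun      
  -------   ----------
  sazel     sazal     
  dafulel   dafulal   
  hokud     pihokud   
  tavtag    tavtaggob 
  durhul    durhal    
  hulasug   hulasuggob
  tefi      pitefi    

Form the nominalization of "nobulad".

pinobulad

durhul and hulasug both have last vowel 'u' yet inflect differently (durhal, hulasuggob), so the last vowel is not what conditions the rule; the final letter is.
"nobulad" ends in -d. The one such stem in the data (hokud → pihokud) adds the prefix pi-, so the same rule applies.
So nobulad → pinobulad.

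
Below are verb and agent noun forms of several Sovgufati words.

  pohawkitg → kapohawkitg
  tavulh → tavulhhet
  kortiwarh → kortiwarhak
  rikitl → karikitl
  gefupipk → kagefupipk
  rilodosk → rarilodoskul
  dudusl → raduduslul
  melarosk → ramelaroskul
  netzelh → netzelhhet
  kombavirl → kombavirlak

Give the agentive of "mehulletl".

kamehulletl

kortiwarh and netzelh both end in -h yet inflect differently (kortiwarhak, netzelhhet), so the final letter is not what conditions the rule; the second-to-last letter is.
"mehulletl" has second-to-last letter 't'. The stems whose second-to-last letter is 't' (pohawkitg → kapohawkitg, rikitl → karikitl) add the prefix ka-.
So mehulletl → kamehulletl.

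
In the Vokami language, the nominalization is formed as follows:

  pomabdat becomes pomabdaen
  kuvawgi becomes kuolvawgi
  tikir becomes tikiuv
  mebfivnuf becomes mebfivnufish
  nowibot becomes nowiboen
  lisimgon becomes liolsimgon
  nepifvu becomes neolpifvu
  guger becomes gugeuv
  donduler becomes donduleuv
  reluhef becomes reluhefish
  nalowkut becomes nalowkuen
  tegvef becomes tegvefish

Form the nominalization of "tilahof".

mebfivnuf and nalowkut both have last vowel 'u' yet inflect differently (mebfivnufish, nalowkuen), so the last vowel is not what conditions the rule; the final letter is.
"tilahof" ends in -f. The stems ending in -f (reluhef → reluhefish, tegvef → tegvefish, mebfivnuf → mebfivnufish) add -ish.
The other patterns: stems ending in -t drop the final letter and add -en; stems ending in -r drop the final letter and add -uv; stems ending in -i, -n or -u insert -ol- after the first vowel.
So tilahof → tilahofish.

tilahofish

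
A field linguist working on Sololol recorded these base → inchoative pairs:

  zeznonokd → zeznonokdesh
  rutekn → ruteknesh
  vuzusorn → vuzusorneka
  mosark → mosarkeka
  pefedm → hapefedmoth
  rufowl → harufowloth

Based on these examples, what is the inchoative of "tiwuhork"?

rutekn and vuzusorn both end in -n yet inflect differently (ruteknesh, vuzusorneka), so the final letter is not what conditions the rule; the second-to-last letter is.
"tiwuhork" has second-to-last letter 'r'. The stems whose second-to-last letter is 'r' (vuzusorn → vuzusorneka, mosark → mosarkeka) add -eka.
So tiwuhork → tiwuhorkeka.

tiwuhorkeka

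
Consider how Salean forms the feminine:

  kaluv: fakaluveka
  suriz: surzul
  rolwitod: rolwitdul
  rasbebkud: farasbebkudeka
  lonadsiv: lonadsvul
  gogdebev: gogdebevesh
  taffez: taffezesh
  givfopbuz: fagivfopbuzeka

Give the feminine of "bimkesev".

bimkesevesh

"bimkesev" has last vowel 'e'. The stems whose last vowel is 'e' (gogdebev → gogdebevesh, taffez → taffezesh) add -esh.
The other patterns: stems whose last vowel is 'u' add fa- … -eka around the stem; stems whose last vowel is 'i' or 'o' delete the last vowel and add -ul.
So bimkesev → bimkesevesh.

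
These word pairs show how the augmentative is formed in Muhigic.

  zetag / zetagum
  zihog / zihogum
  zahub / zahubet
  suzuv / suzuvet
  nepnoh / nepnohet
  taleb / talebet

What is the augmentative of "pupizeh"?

zihog and nepnoh both have last vowel 'o' yet inflect differently (zihogum, nepnohet), so the last vowel is not what conditions the rule; the final letter is.
"pupizeh" ends in -h. The one such stem in the data (nepnoh → nepnohet) adds -et, so the same rule applies.
So pupizeh → pupizehet.

pupizehet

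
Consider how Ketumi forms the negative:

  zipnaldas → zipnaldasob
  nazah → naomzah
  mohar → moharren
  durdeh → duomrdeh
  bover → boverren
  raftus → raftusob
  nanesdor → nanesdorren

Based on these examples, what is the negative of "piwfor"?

bover and durdeh both have last vowel 'e' yet inflect differently (boverren, duomrdeh), so the last vowel is not what conditions the rule; the final letter is.
"piwfor" ends in -r. The stems ending in -r (bover → boverren, mohar → moharren, nanesdor → nanesdorren) double the final consonant and add -en.
The other patterns: stems ending in -h insert -om- after the first vowel; stems ending in -s add -ob.
So piwfor → piwforren.

piwforren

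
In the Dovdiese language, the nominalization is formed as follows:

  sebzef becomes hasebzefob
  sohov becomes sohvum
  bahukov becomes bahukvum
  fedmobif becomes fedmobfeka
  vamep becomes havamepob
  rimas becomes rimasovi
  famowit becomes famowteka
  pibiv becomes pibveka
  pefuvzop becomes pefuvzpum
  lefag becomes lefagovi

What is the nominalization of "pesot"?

vamep and pefuvzop both end in -p yet inflect differently (havamepob, pefuvzpum), so the final letter is not what conditions the rule; the last vowel is.
"pesot" has last vowel 'o'. The stems whose last vowel is 'o' (sohov → sohvum, pefuvzop → pefuvzpum, bahukov → bahukvum) delete the last vowel and add -um.
So pesot → pestum.

pestum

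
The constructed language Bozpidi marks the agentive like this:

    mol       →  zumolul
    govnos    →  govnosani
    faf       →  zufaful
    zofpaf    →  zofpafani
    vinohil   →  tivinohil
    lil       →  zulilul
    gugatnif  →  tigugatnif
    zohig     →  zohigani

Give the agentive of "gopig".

faf and zofpaf both end in -f yet inflect differently (zufaful, zofpafani), so the final letter is not what conditions the rule; the number of vowels is.
"gopig" has 2 vowels. The stems with 2 vowels (govnos → govnosani, zofpaf → zofpafani, zohig → zohigani) add -ani.
The other patterns: stems with 1 vowel add zu- … -ul around the stem; stems with 3 vowels add the prefix ti-.
So gopig → gopigani.

gopigani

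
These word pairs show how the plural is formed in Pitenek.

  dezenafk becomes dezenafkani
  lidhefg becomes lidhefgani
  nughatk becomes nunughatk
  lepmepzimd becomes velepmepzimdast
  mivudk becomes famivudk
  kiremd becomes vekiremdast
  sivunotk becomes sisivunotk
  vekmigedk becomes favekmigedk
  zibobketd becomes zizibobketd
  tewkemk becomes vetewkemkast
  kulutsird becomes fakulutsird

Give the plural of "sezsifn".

dezenafk and nughatk both end in -k yet inflect differently (dezenafkani, nunughatk), so the final letter is not what conditions the rule; the second-to-last letter is.
"sezsifn" has second-to-last letter 'f'. The stems whose second-to-last letter is 'f' (dezenafk → dezenafkani, lidhefg → lidhefgani) add -ani.
The other patterns: stems whose second-to-last letter is 't' repeat the first consonant+vowel as a prefix; stems whose second-to-last letter is 'm' add ve- … -ast around the stem; stems whose second-to-last letter is 'd' or 'r' add the prefix fa-.
So sezsifn → sezsifnani.

sezsifnani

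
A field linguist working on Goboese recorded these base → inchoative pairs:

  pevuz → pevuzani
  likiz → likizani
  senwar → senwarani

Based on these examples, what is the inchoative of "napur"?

napurani

Every pair shown (pevuz → pevuzani, likiz → likizani, senwar → senwarani) follows the same rule: add -ani.
So napur → napurani.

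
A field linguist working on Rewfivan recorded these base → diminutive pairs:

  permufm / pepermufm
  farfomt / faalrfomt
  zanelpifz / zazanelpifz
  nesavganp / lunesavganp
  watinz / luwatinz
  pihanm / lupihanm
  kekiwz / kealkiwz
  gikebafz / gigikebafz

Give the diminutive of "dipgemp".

permufm and pihanm both end in -m yet inflect differently (pepermufm, lupihanm), so the final letter is not what conditions the rule; the second-to-last letter is.
"dipgemp" has second-to-last letter 'm'. The one such stem in the data (farfomt → faalrfomt) inserts -al- after the first vowel (as does kekiwz), so the same rule applies.
The other patterns: stems whose second-to-last letter is 'f' repeat the first consonant+vowel as a prefix; stems whose second-to-last letter is 'n' add the prefix lu-.
So dipgemp → dialpgemp.

dialpgemp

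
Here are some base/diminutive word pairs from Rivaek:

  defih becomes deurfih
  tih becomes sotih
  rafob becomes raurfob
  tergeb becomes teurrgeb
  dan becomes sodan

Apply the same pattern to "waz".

sowaz

defih and tih both end in -h yet inflect differently (deurfih, sotih), so the final letter is not what conditions the rule; the number of vowels is.
"waz" has 1 vowel. The stems with 1 vowel (tih → sotih, dan → sodan) add the prefix so-.
So waz → sowaz.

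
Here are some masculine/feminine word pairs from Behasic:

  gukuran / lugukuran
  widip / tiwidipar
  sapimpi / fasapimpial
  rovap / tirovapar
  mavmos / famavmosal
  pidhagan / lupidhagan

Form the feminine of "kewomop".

rovap and pidhagan both have last vowel 'a' yet inflect differently (tirovapar, lupidhagan), so the last vowel is not what conditions the rule; the final letter is.
"kewomop" ends in -p. The stems ending in -p (widip → tiwidipar, rovap → tirovapar) add ti- … -ar around the stem.
So kewomop → tikewomopar.

tikewomopar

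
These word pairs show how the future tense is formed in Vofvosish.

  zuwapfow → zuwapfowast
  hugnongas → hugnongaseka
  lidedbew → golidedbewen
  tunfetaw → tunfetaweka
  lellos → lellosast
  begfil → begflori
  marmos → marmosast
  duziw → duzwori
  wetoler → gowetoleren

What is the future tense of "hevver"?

gohevveren

tunfetaw and lidedbew both end in -w yet inflect differently (tunfetaweka, golidedbewen), so the final letter is not what conditions the rule; the last vowel is.
"hevver" has last vowel 'e'. The stems whose last vowel is 'e' (lidedbew → golidedbewen, wetoler → gowetoleren) add go- … -en around the stem.
The other patterns: stems whose last vowel is 'a' add -eka; stems whose last vowel is 'i' delete the last vowel and add -ori; stems whose last vowel is 'o' add -ast.
So hevver → gohevveren.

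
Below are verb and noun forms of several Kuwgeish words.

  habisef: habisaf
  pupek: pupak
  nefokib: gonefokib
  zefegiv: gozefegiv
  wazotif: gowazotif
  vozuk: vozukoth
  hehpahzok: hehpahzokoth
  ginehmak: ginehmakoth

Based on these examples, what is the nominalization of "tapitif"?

gotapitif

habisef and wazotif both end in -f yet inflect differently (habisaf, gowazotif), so the final letter is not what conditions the rule; the last vowel is.
"tapitif" has last vowel 'i'. The stems whose last vowel is 'i' (nefokib → gonefokib, zefegiv → gozefegiv, wazotif → gowazotif) add the prefix go-.
The other patterns: stems whose last vowel is 'e' change the last vowel to 'a'; stems whose last vowel is 'a', 'o' or 'u' add -oth.
So tapitif → gotapitif.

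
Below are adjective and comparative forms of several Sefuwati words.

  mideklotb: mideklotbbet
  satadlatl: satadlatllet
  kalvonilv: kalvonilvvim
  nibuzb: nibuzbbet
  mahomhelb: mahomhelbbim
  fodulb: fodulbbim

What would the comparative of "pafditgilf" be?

"pafditgilf" has second-to-last letter 'l'. The stems whose second-to-last letter is 'l' (kalvonilv → kalvonilvvim, mahomhelb → mahomhelbbim, fodulb → fodulbbim) double the final consonant and add -im.
The other pattern: stems whose second-to-last letter is 't' or 'z' double the final consonant and add -et.
So pafditgilf → pafditgilffim.

pafditgilffim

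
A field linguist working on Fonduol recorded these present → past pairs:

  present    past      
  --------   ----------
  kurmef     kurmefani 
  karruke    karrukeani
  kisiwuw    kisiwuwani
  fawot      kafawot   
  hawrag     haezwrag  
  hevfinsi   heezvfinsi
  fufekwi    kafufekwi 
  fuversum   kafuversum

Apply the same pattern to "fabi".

kafabi

fufekwi and hevfinsi both end in -i yet inflect differently (kafufekwi, heezvfinsi), so the final letter is not what conditions the rule; the first letter is.
"fabi" begins with f-. The stems beginning with f- (fufekwi → kafufekwi, fuversum → kafuversum, fawot → kafawot) add the prefix ka-.
So fabi → kafabi.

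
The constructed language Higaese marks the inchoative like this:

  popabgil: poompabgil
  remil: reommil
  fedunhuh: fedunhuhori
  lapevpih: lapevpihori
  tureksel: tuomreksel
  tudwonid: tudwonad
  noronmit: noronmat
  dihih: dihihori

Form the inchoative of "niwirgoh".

dihih and popabgil both have last vowel 'i' yet inflect differently (dihihori, poompabgil), so the last vowel is not what conditions the rule; the final letter is.
"niwirgoh" ends in -h. The stems ending in -h (fedunhuh → fedunhuhori, dihih → dihihori, lapevpih → lapevpihori) add -ori.
The other patterns: stems ending in -l insert -om- after the first vowel; stems ending in -d or -t change the last vowel to 'a'.
So niwirgoh → niwirgohori.

niwirgohori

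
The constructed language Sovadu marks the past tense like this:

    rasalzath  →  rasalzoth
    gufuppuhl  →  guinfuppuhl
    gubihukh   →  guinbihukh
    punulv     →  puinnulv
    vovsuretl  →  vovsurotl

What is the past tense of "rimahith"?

rimahoth

vovsuretl and gufuppuhl both end in -l yet inflect differently (vovsurotl, guinfuppuhl), so the final letter is not what conditions the rule; the second-to-last letter is.
"rimahith" has second-to-last letter 't'. The stems whose second-to-last letter is 't' (vovsuretl → vovsurotl, rasalzath → rasalzoth) change the last vowel to 'o'.
The other pattern: stems whose second-to-last letter is 'h', 'k' or 'l' insert -in- after the first vowel.
So rimahith → rimahoth.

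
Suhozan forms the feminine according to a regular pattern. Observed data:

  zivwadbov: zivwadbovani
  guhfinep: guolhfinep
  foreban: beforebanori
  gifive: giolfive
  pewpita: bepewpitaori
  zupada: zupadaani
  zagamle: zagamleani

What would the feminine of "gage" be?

gaolge

zagamle and gifive both end in -e yet inflect differently (zagamleani, giolfive), so the final letter is not what conditions the rule; the first letter is.
"gage" begins with g-. The stems beginning with g- (guhfinep → guolhfinep, gifive → giolfive) insert -ol- after the first vowel.
So gage → gaolge.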